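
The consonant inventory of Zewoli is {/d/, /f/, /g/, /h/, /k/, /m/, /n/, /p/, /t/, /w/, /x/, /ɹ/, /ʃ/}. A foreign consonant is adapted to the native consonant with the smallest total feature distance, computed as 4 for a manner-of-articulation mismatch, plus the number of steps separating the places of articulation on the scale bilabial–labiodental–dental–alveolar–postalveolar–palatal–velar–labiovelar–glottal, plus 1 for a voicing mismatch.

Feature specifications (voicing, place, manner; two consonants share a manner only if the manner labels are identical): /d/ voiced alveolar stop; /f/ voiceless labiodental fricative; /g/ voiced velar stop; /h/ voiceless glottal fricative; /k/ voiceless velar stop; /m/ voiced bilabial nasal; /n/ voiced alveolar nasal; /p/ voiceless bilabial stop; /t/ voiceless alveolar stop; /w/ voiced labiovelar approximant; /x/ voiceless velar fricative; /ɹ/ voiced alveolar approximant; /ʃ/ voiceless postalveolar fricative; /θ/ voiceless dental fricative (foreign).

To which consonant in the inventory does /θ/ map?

/f/ is closest: same manner (fricative), place distance 1 (dental→labiodental), same voicing; total 1. Next closest is /ʃ/ at distance 2.

f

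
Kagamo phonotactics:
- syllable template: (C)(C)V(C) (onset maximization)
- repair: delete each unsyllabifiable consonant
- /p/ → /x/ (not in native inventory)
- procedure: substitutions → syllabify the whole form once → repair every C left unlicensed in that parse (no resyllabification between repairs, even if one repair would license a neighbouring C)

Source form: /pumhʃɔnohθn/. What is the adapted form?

Substitution: /p/ → /x/, giving /xumhʃɔnohθn/.
The consonants /θ/, /n/ cannot be parsed into a legal (C)(C)V(C) syllable (at most one coda consonant is licensed; onsets may contain at most 2 consonants).
Each unlicensed consonant is deleted: /θ/, /n/.

xumhʃɔnoh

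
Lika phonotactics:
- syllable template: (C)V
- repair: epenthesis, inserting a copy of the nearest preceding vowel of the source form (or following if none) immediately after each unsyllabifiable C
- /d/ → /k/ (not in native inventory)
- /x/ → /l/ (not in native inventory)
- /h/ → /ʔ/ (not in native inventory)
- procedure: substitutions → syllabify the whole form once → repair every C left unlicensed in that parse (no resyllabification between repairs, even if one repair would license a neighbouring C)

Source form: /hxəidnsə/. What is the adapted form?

Substitution: /h/ → /ʔ/, /x/ → /l/, /d/ → /k/, giving /ʔləiknsə/.
Under (C)V, the unsyllabifiable consonants are /ʔ/, /k/, /n/ (no codas are permitted; onsets are limited to one consonant).
Each unlicensed consonant becomes the onset of a new syllable: /ʔ/ → /ʔə/, /k/ → /ki/, /n/ → /ni/.

ʔələikinisə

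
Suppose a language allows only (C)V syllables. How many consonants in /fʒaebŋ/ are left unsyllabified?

Under (C)V, the unsyllabifiable consonants are /f/, /b/, /ŋ/ (no codas are permitted; onsets are limited to one consonant).

3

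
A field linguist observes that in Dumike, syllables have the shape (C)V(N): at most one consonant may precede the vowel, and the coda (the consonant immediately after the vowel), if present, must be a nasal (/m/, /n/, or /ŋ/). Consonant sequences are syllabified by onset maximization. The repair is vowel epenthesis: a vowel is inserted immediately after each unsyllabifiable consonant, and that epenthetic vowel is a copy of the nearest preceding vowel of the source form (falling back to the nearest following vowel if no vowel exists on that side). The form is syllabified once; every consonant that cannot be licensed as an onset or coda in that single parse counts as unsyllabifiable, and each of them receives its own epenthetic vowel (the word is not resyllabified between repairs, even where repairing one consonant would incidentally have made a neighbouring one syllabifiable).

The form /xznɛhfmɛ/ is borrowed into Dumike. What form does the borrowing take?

Syllabifying with onset maximization leaves /x/, /z/, /h/, /f/ stranded (only a nasal (/m/, /n/, or /ŋ/) is licensed in coda position; onsets are limited to one consonant).
Each unlicensed consonant becomes the onset of a new syllable: /x/ → /xɛ/, /z/ → /zɛ/, /h/ → /hɛ/, /f/ → /fɛ/.

xɛzɛnɛhɛfɛmɛ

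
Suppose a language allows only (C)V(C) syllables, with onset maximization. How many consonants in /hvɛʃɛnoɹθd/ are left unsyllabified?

Syllabifying with onset maximization leaves /h/, /θ/, /d/ stranded (at most one coda consonant is licensed; onsets are limited to one consonant).

3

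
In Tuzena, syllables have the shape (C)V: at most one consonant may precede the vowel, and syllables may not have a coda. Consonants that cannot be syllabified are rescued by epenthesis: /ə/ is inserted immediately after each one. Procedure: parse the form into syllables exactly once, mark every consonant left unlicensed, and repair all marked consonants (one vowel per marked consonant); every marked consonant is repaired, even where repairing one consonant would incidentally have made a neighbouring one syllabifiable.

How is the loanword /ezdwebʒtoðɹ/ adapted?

ezədəwebəʒətoðəɹə

Syllabifying with onset maximization leaves /z/, /d/, /b/, /ʒ/, /ð/, /ɹ/ stranded (no codas are permitted; onsets are limited to one consonant).
Epenthesis after each stranded consonant: /z/ → /zə/, /d/ → /də/, /b/ → /bə/, /ʒ/ → /ʒə/, /ð/ → /ðə/, /ɹ/ → /ɹə/.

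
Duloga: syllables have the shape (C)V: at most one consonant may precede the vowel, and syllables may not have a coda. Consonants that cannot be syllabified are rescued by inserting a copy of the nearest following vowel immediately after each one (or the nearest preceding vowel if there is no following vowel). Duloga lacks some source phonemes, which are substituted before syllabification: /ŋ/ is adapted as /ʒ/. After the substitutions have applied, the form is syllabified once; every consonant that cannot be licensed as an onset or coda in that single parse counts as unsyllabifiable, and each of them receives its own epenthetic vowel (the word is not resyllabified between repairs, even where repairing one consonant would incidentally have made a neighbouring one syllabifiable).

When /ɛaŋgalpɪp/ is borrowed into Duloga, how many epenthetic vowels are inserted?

After substitution the input is /ɛaʒgalpɪp/.
The unsyllabifiable consonants are /ʒ/, /l/, /p/; each receives one epenthetic vowel.

3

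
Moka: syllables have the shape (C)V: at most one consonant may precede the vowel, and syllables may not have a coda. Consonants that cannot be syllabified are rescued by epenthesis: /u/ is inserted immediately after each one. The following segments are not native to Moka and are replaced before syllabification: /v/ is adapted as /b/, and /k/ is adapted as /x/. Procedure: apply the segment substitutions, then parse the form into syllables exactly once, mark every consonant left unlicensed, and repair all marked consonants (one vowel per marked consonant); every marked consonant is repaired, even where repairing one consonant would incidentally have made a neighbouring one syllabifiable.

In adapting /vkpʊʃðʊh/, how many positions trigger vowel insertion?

4

After substitution the input is /bxpʊʃðʊh/.
The unsyllabifiable consonants are /b/, /x/, /ʃ/, /h/; each receives one epenthetic vowel.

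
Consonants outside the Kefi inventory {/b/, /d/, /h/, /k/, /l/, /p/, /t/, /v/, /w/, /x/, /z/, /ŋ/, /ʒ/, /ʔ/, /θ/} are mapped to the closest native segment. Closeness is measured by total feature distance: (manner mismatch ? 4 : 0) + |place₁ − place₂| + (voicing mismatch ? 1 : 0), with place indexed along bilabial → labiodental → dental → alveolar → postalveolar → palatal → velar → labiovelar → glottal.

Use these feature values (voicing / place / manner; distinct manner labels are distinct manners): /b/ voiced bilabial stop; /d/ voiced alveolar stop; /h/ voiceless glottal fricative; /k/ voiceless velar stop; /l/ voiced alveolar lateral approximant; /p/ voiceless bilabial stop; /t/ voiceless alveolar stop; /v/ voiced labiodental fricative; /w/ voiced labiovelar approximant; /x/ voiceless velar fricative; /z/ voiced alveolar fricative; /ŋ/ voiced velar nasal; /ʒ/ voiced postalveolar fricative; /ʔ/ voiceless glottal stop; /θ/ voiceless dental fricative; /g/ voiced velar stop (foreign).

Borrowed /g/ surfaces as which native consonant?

k

/k/ is closest: same manner (stop), place distance 0 (velar→velar), voicing differs (+1); total 1. Next closest is /d/ at distance 3.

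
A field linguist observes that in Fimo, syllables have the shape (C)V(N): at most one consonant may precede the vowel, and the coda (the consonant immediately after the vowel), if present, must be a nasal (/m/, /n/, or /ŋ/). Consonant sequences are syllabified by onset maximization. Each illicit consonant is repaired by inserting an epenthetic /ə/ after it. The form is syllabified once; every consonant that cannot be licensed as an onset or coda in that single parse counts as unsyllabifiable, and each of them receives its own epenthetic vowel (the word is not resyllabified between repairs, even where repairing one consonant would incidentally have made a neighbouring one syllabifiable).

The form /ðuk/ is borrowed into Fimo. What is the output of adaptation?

Syllabifying with onset maximization leaves /k/ stranded (only a nasal (/m/, /n/, or /ŋ/) is licensed in coda position; onsets are limited to one consonant).
Epenthesis after each stranded consonant: /k/ → /kə/.

ðukə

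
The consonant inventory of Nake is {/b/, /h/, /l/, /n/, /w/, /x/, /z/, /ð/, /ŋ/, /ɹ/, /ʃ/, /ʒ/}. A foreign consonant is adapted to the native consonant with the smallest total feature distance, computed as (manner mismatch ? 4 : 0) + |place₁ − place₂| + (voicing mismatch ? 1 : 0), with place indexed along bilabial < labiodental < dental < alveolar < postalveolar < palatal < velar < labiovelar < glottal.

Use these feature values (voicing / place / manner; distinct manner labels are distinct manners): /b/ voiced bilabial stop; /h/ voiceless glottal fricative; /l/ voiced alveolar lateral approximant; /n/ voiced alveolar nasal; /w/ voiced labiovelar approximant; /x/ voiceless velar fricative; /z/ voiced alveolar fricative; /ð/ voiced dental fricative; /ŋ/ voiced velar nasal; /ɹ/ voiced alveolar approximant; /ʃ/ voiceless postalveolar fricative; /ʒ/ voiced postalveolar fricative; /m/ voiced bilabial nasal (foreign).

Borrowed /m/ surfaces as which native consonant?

/n/ is closest: same manner (nasal), place distance 3 (bilabial→alveolar), same voicing; total 3. Next closest is /b/ at distance 4.

n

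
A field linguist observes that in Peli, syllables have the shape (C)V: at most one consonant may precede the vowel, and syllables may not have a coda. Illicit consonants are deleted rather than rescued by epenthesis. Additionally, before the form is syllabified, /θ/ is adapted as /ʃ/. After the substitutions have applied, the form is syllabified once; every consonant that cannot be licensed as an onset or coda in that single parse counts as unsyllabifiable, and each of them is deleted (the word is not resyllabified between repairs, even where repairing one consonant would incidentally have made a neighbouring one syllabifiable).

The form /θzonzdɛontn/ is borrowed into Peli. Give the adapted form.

zodɛo

Substitution: /θ/ → /ʃ/, giving /ʃzonzdɛontn/.
Syllabifying with onset maximization leaves /ʃ/, /n/, /z/, /n/, /t/, /n/ stranded (no codas are permitted; onsets are limited to one consonant).
Deleting the stranded consonants removes /ʃ/, /n/, /z/, /n/, /t/, /n/.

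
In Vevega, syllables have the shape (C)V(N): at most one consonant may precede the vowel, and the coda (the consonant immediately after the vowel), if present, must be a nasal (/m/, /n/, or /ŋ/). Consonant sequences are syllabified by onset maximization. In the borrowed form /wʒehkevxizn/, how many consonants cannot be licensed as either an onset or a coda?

The consonants /w/, /h/, /v/, /z/, /n/ cannot be parsed into a legal (C)V(N) syllable (only a nasal (/m/, /n/, or /ŋ/) is licensed in coda position; onsets are limited to one consonant).

5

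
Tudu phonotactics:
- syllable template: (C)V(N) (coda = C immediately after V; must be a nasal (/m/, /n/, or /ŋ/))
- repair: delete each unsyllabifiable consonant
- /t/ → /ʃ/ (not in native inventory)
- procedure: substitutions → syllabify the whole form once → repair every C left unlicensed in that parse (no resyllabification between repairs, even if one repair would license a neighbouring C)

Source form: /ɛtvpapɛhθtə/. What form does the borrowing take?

ɛpapɛʃə

Substitution: /t/ → /ʃ/, giving /ɛʃvpapɛhθʃə/.
The consonants /ʃ/, /v/, /h/, /θ/ cannot be parsed into a legal (C)V(N) syllable (only a nasal (/m/, /n/, or /ŋ/) is licensed in coda position; onsets are limited to one consonant).
Each unlicensed consonant is deleted: /ʃ/, /v/, /h/, /θ/.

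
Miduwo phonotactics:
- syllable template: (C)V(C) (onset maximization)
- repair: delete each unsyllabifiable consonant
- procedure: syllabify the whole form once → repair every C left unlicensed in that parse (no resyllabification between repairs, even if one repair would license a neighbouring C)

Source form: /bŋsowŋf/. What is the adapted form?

Under (C)V(C), the unsyllabifiable consonants are /b/, /ŋ/, /ŋ/, /f/ (at most one coda consonant is licensed; onsets are limited to one consonant).
Deletion applies to /b/, /ŋ/, /ŋ/, /f/.

sow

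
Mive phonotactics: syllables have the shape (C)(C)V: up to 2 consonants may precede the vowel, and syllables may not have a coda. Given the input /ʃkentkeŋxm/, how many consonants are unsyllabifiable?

Under (C)(C)V, the unsyllabifiable consonants are /n/, /ŋ/, /x/, /m/ (no codas are permitted; onsets may contain at most 2 consonants).

4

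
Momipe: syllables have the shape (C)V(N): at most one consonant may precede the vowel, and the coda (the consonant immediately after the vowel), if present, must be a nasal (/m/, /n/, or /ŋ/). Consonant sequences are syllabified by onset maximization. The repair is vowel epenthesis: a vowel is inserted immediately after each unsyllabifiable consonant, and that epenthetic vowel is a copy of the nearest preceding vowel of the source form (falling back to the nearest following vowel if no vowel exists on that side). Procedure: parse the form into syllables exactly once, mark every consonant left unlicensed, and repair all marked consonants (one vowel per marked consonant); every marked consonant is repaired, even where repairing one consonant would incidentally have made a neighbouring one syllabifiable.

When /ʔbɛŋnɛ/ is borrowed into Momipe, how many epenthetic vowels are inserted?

The unsyllabifiable consonants are /ʔ/; each receives one epenthetic vowel.

1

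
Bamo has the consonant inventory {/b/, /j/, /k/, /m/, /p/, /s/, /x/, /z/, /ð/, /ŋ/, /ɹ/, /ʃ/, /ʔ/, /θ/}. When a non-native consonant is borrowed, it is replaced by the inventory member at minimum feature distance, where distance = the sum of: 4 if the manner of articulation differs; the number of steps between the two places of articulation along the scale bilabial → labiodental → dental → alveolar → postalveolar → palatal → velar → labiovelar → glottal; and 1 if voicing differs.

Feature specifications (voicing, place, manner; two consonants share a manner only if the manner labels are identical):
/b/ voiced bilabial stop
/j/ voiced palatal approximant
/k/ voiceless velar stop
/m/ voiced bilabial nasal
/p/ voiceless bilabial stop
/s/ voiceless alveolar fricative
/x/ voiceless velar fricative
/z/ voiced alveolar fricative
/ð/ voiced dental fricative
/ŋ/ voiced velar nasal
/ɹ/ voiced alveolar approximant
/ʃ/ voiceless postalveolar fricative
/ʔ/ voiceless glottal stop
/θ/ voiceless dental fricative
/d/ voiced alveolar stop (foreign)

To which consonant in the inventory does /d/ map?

/b/ is closest: same manner (stop), place distance 3 (alveolar→bilabial), same voicing; total 3. Next closest is /k/ at distance 4.

b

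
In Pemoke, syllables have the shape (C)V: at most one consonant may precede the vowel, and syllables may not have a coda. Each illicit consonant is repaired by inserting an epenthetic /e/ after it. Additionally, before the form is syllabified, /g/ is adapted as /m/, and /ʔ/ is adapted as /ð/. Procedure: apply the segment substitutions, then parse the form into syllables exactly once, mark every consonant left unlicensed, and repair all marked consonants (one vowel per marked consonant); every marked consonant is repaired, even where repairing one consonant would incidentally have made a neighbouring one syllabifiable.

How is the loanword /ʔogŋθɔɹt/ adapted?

ðomeŋeθɔɹete

Substitution: /ʔ/ → /ð/, /g/ → /m/, giving /ðomŋθɔɹt/.
The consonants /m/, /ŋ/, /ɹ/, /t/ cannot be parsed into a legal (C)V syllable (no codas are permitted; onsets are limited to one consonant).
Epenthesis after each stranded consonant: /m/ → /me/, /ŋ/ → /ŋe/, /ɹ/ → /ɹe/, /t/ → /te/.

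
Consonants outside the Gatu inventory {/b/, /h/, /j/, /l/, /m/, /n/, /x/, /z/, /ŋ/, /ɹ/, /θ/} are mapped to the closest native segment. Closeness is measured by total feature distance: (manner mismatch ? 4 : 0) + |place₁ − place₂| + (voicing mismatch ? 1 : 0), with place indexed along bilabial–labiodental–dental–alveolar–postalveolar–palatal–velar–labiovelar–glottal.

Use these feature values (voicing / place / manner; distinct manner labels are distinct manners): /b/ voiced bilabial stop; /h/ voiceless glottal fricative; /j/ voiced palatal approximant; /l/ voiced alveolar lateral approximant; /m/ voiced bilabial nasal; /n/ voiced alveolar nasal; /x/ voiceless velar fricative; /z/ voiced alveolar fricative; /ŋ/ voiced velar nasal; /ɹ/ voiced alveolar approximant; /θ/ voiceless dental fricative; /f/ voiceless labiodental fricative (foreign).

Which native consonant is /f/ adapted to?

θ

/θ/ is closest: same manner (fricative), place distance 1 (labiodental→dental), same voicing; total 1. Next closest is /z/ at distance 3.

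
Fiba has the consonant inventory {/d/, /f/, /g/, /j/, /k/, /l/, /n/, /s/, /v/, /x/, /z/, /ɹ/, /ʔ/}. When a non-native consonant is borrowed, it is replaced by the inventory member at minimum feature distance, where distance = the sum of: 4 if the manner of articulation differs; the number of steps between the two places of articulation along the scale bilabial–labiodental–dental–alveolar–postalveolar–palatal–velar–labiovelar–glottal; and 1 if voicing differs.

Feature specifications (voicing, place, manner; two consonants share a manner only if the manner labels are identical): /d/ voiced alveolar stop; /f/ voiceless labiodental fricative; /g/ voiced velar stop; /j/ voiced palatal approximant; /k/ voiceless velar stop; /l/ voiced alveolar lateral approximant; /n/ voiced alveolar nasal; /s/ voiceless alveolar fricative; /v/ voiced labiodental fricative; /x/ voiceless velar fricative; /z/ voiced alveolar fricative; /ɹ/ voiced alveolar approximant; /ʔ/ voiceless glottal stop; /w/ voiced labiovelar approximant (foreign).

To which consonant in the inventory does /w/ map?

j

/j/ is closest: same manner (approximant), place distance 2 (labiovelar→palatal), same voicing; total 2. Next closest is /ɹ/ at distance 4.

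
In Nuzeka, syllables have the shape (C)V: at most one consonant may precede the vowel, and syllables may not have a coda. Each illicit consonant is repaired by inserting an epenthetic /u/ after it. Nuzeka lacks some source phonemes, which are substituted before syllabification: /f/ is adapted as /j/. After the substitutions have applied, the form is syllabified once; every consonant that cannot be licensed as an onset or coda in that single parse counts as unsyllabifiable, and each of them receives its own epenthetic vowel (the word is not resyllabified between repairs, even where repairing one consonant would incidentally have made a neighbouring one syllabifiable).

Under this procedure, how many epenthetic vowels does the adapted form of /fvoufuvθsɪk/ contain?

4

After substitution the input is /jvoujuvθsɪk/.
The unsyllabifiable consonants are /j/, /v/, /θ/, /k/; each receives one epenthetic vowel.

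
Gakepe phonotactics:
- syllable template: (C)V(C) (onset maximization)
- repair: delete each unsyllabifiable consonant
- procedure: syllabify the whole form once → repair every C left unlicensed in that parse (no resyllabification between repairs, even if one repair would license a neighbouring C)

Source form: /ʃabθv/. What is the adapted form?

ʃab

Syllabifying with onset maximization leaves /θ/, /v/ stranded (at most one coda consonant is licensed; onsets are limited to one consonant).
Deletion applies to /θ/, /v/.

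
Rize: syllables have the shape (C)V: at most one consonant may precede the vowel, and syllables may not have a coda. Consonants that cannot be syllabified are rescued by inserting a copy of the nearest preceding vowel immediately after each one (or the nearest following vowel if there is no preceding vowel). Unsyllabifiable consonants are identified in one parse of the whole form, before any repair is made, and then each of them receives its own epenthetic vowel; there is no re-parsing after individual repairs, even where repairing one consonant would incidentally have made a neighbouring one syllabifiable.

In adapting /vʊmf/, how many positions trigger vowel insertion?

2

The unsyllabifiable consonants are /m/, /f/; each receives one epenthetic vowel.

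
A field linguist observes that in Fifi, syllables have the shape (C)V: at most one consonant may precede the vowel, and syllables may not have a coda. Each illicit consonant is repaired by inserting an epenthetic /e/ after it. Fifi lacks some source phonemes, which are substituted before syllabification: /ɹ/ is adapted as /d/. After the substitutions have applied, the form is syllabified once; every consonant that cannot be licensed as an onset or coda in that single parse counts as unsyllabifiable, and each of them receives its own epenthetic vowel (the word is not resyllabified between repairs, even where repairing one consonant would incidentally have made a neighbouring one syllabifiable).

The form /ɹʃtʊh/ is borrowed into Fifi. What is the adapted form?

Substitution: /ɹ/ → /d/, giving /dʃtʊh/.
Under (C)V, the unsyllabifiable consonants are /d/, /ʃ/, /h/ (no codas are permitted; onsets are limited to one consonant).
Inserting the epenthetic vowel yields /d/ → /de/, /ʃ/ → /ʃe/, /h/ → /he/.

deʃetʊhe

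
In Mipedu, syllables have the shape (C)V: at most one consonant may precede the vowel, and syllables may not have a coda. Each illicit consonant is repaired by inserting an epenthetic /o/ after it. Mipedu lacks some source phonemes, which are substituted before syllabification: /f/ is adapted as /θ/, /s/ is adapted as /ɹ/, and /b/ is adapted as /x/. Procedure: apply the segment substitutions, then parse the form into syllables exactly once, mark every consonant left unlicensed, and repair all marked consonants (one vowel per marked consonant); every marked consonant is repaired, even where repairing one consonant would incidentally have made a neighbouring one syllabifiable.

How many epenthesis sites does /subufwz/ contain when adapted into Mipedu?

After substitution the input is /ɹuxuθwz/.
The unsyllabifiable consonants are /θ/, /w/, /z/; each receives one epenthetic vowel.

3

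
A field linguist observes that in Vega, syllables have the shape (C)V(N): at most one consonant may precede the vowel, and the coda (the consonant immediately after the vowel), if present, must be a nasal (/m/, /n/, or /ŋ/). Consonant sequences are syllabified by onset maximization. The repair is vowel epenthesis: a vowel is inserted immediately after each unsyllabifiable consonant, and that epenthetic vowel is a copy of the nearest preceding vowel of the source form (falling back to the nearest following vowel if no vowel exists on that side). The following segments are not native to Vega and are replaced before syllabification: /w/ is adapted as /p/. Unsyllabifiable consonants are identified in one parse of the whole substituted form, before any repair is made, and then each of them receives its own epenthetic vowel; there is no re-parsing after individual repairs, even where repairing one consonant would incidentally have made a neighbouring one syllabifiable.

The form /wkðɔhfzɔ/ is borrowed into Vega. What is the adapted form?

pɔkɔðɔhɔfɔzɔ

Substitution: /w/ → /p/, giving /pkðɔhfzɔ/.
Syllabifying with onset maximization leaves /p/, /k/, /h/, /f/ stranded (only a nasal (/m/, /n/, or /ŋ/) is licensed in coda position; onsets are limited to one consonant).
Epenthesis after each stranded consonant: /p/ → /pɔ/, /k/ → /kɔ/, /h/ → /hɔ/, /f/ → /fɔ/.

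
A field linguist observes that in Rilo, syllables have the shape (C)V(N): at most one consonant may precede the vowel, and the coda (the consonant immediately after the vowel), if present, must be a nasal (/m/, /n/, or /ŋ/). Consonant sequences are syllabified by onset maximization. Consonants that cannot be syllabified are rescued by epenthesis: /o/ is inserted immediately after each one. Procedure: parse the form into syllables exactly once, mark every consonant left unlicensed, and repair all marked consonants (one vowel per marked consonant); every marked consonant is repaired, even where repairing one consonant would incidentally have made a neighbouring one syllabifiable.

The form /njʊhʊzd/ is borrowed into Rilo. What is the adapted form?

Syllabifying with onset maximization leaves /n/, /z/, /d/ stranded (only a nasal (/m/, /n/, or /ŋ/) is licensed in coda position; onsets are limited to one consonant).
Inserting the epenthetic vowel yields /n/ → /no/, /z/ → /zo/, /d/ → /do/.

nojʊhʊzodo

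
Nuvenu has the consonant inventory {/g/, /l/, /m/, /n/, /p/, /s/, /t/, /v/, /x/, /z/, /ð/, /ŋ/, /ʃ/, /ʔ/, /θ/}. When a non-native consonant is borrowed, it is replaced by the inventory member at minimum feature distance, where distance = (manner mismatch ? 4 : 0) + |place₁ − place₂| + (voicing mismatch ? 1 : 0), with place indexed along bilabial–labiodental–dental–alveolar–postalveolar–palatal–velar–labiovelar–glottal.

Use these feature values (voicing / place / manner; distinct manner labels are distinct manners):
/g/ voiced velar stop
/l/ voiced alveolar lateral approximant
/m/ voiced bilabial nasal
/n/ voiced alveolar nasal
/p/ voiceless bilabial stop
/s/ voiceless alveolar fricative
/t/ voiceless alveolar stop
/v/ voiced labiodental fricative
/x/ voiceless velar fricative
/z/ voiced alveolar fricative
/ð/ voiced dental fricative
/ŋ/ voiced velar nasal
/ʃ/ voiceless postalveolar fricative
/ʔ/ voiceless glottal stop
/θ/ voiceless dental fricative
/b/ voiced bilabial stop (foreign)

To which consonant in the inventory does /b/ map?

p

/p/ is closest: same manner (stop), place distance 0 (bilabial→bilabial), voicing differs (+1); total 1. Next closest is /m/ at distance 4.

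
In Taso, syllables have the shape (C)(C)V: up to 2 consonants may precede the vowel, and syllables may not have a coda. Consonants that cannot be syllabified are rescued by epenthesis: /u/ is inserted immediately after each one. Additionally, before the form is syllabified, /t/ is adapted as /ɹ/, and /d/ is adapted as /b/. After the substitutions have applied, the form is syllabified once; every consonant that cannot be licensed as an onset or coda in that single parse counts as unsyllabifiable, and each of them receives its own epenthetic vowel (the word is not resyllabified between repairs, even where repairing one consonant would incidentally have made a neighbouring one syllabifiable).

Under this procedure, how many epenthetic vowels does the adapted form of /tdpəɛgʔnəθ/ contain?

After substitution the input is /ɹbpəɛgʔnəθ/.
The unsyllabifiable consonants are /ɹ/, /g/, /θ/; each receives one epenthetic vowel.

3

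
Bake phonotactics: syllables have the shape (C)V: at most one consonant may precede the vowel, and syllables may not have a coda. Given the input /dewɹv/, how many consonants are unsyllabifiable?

3

Syllabifying with onset maximization leaves /w/, /ɹ/, /v/ stranded (no codas are permitted; onsets are limited to one consonant).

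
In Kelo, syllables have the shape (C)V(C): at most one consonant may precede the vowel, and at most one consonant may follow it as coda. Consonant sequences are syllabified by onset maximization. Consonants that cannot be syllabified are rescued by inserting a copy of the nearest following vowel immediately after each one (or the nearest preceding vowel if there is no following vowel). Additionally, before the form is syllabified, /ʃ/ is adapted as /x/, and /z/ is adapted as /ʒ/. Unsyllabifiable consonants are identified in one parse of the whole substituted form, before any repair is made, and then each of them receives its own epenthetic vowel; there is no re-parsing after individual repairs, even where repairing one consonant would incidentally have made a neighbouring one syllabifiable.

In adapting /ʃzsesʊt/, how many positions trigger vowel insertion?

2

After substitution the input is /xʒsesʊt/.
The unsyllabifiable consonants are /x/, /ʒ/; each receives one epenthetic vowel.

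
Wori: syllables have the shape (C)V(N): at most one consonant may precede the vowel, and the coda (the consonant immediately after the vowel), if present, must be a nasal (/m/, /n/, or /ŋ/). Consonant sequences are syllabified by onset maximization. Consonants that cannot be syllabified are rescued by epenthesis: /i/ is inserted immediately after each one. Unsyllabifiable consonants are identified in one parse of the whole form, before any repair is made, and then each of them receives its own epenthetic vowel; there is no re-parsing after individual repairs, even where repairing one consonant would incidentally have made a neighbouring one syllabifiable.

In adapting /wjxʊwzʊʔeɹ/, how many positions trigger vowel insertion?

4

The unsyllabifiable consonants are /w/, /j/, /w/, /ɹ/; each receives one epenthetic vowel.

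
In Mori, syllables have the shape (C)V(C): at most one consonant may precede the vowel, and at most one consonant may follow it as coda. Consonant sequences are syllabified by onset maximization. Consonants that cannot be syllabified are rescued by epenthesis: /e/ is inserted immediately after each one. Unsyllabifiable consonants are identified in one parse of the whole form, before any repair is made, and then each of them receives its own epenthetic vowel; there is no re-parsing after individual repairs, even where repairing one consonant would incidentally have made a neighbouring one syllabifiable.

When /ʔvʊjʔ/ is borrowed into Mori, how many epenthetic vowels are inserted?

The unsyllabifiable consonants are /ʔ/, /ʔ/; each receives one epenthetic vowel.

2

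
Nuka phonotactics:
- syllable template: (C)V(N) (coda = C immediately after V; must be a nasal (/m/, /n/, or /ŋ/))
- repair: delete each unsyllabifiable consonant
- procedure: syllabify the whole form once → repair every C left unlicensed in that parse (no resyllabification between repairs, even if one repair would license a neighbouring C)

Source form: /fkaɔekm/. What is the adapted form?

kaɔe

Under (C)V(N), the unsyllabifiable consonants are /f/, /k/, /m/ (only a nasal (/m/, /n/, or /ŋ/) is licensed in coda position; onsets are limited to one consonant).
Deletion applies to /f/, /k/, /m/.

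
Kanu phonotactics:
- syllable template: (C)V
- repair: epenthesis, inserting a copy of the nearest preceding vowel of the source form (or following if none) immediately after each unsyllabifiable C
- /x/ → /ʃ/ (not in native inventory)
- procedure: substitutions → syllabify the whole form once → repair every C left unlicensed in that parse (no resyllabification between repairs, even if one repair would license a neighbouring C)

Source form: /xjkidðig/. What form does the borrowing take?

ʃijikidiðigi

Substitution: /x/ → /ʃ/, giving /ʃjkidðig/.
The consonants /ʃ/, /j/, /d/, /g/ cannot be parsed into a legal (C)V syllable (no codas are permitted; onsets are limited to one consonant).
Inserting the epenthetic vowel yields /ʃ/ → /ʃi/, /j/ → /ji/, /d/ → /di/, /g/ → /gi/.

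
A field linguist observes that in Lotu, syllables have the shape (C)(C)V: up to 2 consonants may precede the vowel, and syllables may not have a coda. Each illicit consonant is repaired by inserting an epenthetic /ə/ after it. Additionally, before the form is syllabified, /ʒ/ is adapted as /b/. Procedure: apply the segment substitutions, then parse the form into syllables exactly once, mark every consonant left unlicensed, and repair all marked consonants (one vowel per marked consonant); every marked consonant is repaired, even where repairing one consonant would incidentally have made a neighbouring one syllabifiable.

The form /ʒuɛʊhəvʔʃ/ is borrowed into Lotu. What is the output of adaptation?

Substitution: /ʒ/ → /b/, giving /buɛʊhəvʔʃ/.
Under (C)(C)V, the unsyllabifiable consonants are /v/, /ʔ/, /ʃ/ (no codas are permitted; onsets may contain at most 2 consonants).
Epenthesis after each stranded consonant: /v/ → /və/, /ʔ/ → /ʔə/, /ʃ/ → /ʃə/.

buɛʊhəvəʔəʃə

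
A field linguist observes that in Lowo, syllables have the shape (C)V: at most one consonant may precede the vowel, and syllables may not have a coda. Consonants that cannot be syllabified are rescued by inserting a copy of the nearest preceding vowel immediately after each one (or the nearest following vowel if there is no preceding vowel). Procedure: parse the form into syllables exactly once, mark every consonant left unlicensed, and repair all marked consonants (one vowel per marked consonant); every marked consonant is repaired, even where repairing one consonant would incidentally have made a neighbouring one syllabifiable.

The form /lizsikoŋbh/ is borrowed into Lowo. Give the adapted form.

lizisikoŋoboho

Syllabifying with onset maximization leaves /z/, /ŋ/, /b/, /h/ stranded (no codas are permitted; onsets are limited to one consonant).
Inserting the epenthetic vowel yields /z/ → /zi/, /ŋ/ → /ŋo/, /b/ → /bo/, /h/ → /ho/.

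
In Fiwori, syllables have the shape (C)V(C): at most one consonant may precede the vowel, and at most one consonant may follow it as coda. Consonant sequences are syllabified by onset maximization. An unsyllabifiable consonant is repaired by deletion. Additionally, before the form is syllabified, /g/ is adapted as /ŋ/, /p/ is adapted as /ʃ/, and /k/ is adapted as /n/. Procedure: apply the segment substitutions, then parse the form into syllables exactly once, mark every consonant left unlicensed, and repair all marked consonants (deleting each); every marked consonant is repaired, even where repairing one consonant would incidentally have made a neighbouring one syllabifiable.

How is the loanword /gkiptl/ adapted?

niʃ

Substitution: /g/ → /ŋ/, /k/ → /n/, /p/ → /ʃ/, giving /ŋniʃtl/.
Under (C)V(C), the unsyllabifiable consonants are /ŋ/, /t/, /l/ (at most one coda consonant is licensed; onsets are limited to one consonant).
Each unlicensed consonant is deleted: /ŋ/, /t/, /l/.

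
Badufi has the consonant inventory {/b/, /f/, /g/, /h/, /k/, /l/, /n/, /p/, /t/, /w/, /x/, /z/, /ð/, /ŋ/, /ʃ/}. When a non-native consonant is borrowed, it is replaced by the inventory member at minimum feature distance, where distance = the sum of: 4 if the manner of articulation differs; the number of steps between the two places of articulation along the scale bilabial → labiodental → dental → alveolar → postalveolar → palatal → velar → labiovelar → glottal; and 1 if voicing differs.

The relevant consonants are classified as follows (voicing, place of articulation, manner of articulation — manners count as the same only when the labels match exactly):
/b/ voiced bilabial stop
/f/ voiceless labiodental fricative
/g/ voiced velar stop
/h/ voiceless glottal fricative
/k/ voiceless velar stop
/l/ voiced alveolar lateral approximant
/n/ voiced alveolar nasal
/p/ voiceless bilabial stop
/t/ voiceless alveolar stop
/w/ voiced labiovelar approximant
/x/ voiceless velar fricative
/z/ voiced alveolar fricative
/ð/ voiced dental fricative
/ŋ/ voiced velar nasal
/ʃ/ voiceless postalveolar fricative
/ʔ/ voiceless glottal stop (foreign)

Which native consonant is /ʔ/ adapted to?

k

/k/ is closest: same manner (stop), place distance 2 (glottal→velar), same voicing; total 2. Next closest is /g/ at distance 3.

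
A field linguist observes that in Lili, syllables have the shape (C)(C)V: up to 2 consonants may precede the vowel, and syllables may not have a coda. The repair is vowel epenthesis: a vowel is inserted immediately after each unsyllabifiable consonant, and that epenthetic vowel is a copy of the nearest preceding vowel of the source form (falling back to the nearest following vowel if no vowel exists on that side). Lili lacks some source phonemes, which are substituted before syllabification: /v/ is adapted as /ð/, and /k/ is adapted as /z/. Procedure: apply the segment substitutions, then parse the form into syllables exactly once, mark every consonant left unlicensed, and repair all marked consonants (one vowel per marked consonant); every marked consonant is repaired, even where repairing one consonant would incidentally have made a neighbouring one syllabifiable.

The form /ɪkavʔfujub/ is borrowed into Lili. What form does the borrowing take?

ɪzaðaʔfujubu

Substitution: /k/ → /z/, /v/ → /ð/, giving /ɪzaðʔfujub/.
Under (C)(C)V, the unsyllabifiable consonants are /ð/, /b/ (no codas are permitted; onsets may contain at most 2 consonants).
Each unlicensed consonant becomes the onset of a new syllable: /ð/ → /ða/, /b/ → /bu/.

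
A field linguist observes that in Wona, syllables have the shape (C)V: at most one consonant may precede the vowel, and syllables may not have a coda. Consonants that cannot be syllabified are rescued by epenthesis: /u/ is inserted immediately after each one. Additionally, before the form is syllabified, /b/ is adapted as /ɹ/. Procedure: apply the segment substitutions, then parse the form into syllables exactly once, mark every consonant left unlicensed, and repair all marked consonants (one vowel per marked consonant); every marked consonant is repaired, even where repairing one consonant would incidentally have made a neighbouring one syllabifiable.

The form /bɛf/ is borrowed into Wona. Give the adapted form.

ɹɛfu

Substitution: /b/ → /ɹ/, giving /ɹɛf/.
The consonants /f/ cannot be parsed into a legal (C)V syllable (no codas are permitted; onsets are limited to one consonant).
Each unlicensed consonant becomes the onset of a new syllable: /f/ → /fu/.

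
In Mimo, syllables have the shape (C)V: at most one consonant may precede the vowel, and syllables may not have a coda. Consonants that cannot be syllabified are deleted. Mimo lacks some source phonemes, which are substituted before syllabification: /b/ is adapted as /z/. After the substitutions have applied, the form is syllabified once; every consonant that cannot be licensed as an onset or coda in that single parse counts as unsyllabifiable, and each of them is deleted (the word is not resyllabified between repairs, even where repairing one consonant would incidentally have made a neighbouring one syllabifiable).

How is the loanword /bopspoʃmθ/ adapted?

zopo

Substitution: /b/ → /z/, giving /zopspoʃmθ/.
Syllabifying with onset maximization leaves /p/, /s/, /ʃ/, /m/, /θ/ stranded (no codas are permitted; onsets are limited to one consonant).
Deletion applies to /p/, /s/, /ʃ/, /m/, /θ/.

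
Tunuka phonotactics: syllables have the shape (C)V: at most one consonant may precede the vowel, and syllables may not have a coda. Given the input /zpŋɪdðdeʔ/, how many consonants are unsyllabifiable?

Syllabifying with onset maximization leaves /z/, /p/, /d/, /ð/, /ʔ/ stranded (no codas are permitted; onsets are limited to one consonant).

5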